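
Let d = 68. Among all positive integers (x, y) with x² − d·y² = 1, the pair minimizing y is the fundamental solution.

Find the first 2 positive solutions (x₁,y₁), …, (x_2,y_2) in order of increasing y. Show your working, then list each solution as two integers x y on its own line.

33 4
2177 264

[8; 4,16] for √68; ℓ=2 ⇒ convergent index 1
i=0: a=8 ⇒ p=8, q=1
i=1: a=4 ⇒ p=33, q=4
fundamental: x₁=33, y₁=4  (since 1089 − 68·16 = 1)
n=2: (33,4)∘(33,4) = (33·33+68·4·4, 33·4+4·33) = (2177,264)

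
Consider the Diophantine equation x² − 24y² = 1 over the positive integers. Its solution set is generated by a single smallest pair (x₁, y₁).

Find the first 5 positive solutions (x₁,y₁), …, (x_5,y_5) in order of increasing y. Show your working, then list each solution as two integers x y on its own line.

√24 = [4; 1,8, …], period ℓ=2 (even) → k=1
i=0: a=4 ⇒ p=4, q=1
i=1: a=1 ⇒ p=5, q=1
→ (5, 1).  Check: 5²=25, 24·1²=24, difference 1.
k=2:  x_2 = 5·5+24·1·1 = 49,  y_2 = 5·1+1·5 = 10
k=3:  x_3 = 5·49+24·1·10 = 485,  y_3 = 5·10+1·49 = 99
k=4:  x_4 = 5·485+24·1·99 = 4801,  y_4 = 5·99+1·485 = 980
k=5:  x_5 = 5·4801+24·1·980 = 47525,  y_5 = 5·980+1·4801 = 9701

5 1
49 10
485 99
4801 980
47525 9701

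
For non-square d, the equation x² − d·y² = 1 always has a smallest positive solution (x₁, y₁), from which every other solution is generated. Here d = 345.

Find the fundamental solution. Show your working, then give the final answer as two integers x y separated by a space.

[18; 1,1,2,1,6,1,2,1,1,36] for √345; ℓ=10 ⇒ convergent index 9
k=0  a_k=18  p_k/q_k = 18/1
k=1  a_k=1  p_k/q_k = 19/1
k=2  a_k=1  p_k/q_k = 37/2
…
k=7  a_k=2  p_k/q_k = 2879/155
k=8  a_k=1  p_k/q_k = 3882/209
k=9  a_k=1  p_k/q_k = 6761/364
(x₁, y₁) = (6761, 364);  6761² − 345·364² = 1 ✓

6761 364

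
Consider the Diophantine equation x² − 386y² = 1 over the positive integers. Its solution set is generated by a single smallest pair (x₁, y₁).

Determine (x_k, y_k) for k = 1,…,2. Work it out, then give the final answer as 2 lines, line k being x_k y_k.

√386 = [19; 1,1,1,4,1,18,1,4,1,1,1,38, …], period ℓ=12 (even) → k=11
k=0  a_k=19  p_k/q_k = 19/1
…
k=2  a_k=1  p_k/q_k = 39/2
…
k=4  a_k=4  p_k/q_k = 275/14
…
k=7  a_k=1  p_k/q_k = 6621/337
…
k=9  a_k=1  p_k/q_k = 39392/2005
k=10  a_k=1  p_k/q_k = 72163/3673
k=11  a_k=1  p_k/q_k = 111555/5678
fundamental: x₁=111555, y₁=5678  (since 12444518025 − 386·32239684 = 1)
n=2: (111555,5678)∘(111555,5678) = (111555·111555+386·5678·5678, 111555·5678+5678·111555) = (24889036049,1266818580)

111555 5678
24889036049 1266818580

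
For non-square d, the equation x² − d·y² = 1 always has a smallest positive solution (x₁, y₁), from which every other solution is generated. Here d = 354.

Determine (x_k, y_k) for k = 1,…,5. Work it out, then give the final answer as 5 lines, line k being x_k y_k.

[18; 1,4,2,2,18,2,2,4,1,36] for √354; ℓ=10 ⇒ convergent index 9
i=0: a=18 ⇒ p=18, q=1
…
i=4: a=2 ⇒ p=508, q=27
i=5: a=18 ⇒ p=9351, q=497
…
i=8: a=4 ⇒ p=210294, q=11177
i=9: a=1 ⇒ p=258065, q=13716
→ (258065, 13716).  Check: 258065²=66597544225, 354·13716²=66597544224, difference 1.
n=2: (258065,13716)∘(258065,13716) = (258065·258065+354·13716·13716, 258065·13716+13716·258065) = (133195088449,7079239080)
n=3: (133195088449,7079239080)∘(258065,13716) = (258065·133195088449+354·13716·7079239080, 258065·7079239080+13716·133195088449) = (68745981000924305,3653807666346684)
n=4: (68745981000924305,3653807666346684)∘(258065,13716) = (258065·68745981000924305+354·13716·3653807666346684, 258065·3653807666346684+13716·68745981000924305) = (35481863173873866451201,1885839750824434773840)
n=5: (35481863173873866451201,1885839750824434773840)∘(258065,13716) = (258065·35481863173873866451201+354·13716·1885839750824434773840, 258065·1885839750824434773840+13716·35481863173873866451201) = (18313254039862772710457447825,973338470589361712155692516)

258065 13716
133195088449 7079239080
68745981000924305 3653807666346684
35481863173873866451201 1885839750824434773840
18313254039862772710457447825 973338470589361712155692516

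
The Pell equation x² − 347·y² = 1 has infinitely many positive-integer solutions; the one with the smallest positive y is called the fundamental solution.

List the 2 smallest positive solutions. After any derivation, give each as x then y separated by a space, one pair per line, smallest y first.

d=347: √d = [18; 1,1,1,2,4,…,1,1,36] (ℓ=14, even), read p_13/q_13
i=0: a=18 ⇒ p=18, q=1
…
i=5: a=4 ⇒ p=652, q=35
…
i=9: a=4 ⇒ p=74549, q=4002
…
i=11: a=1 ⇒ p=238717, q=12815
i=12: a=1 ⇒ p=402885, q=21628
i=13: a=1 ⇒ p=641602, q=34443
→ (641602, 34443).  Check: 641602²=411653126404, 347·34443²=411653126403, difference 1.
k=2:  x_2 = 641602·641602+347·34443·34443 = 823306252807,  y_2 = 641602·34443+34443·641602 = 44197395372

641602 34443
823306252807 44197395372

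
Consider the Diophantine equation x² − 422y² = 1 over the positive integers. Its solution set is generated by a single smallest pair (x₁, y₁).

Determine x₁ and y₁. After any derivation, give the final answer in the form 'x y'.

[20; 1,1,5,2,1,…,1,1,40] for √422; ℓ=14 ⇒ convergent index 13
step 0: (20, 1)  from 20·(1,0) + (0,1)
…
step 2: (41, 2)  from 1·(21,1) + (20,1)
…
step 4: (493, 24)  from 2·(226,11) + (41,2)
step 5: (719, 35)  from 1·(493,24) + (226,11)
step 6: (2650, 129)  from 3·(719,35) + (493,24)
step 7: (53719, 2615)  from 20·(2650,129) + (719,35)
step 8: (163807, 7974)  from 3·(53719,2615) + (2650,129)
step 9: (217526, 10589)  from 1·(163807,7974) + (53719,2615)
step 10: (598859, 29152)  from 2·(217526,10589) + (163807,7974)
…
step 12: (3810680, 185501)  from 1·(3211821,156349) + (598859,29152)
step 13: (7022501, 341850)  from 1·(3810680,185501) + (3211821,156349)
fundamental: x₁=7022501, y₁=341850  (since 49315520295001 − 422·116861422500 = 1)

7022501 341850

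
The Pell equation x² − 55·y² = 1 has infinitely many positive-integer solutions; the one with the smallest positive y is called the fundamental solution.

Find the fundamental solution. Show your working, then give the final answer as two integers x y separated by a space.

d=55: √d = [7; 2,2,2,14] (ℓ=4, even), read p_3/q_3
k=0  a_k=7  p_k/q_k = 7/1
…
k=2  a_k=2  p_k/q_k = 37/5
k=3  a_k=2  p_k/q_k = 89/12
fundamental: x₁=89, y₁=12  (since 7921 − 55·144 = 1)

89 12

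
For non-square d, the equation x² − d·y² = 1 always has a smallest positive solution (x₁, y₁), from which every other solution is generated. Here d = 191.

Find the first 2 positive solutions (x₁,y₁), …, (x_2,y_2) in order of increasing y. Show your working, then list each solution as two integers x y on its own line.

8994000 650783
161784071999999 11706284604000

√191 → a₀=13, period (1,4,1,1,3,…,4,1,26); ℓ=16 even so k=15
k=0  a_k=13  p_k/q_k = 13/1
…
k=2  a_k=4  p_k/q_k = 69/5
…
k=5  a_k=3  p_k/q_k = 539/39
…
k=8  a_k=13  p_k/q_k = 40217/2910
…
k=13  a_k=1  p_k/q_k = 1616447/116962
k=14  a_k=4  p_k/q_k = 7377553/533821
k=15  a_k=1  p_k/q_k = 8994000/650783
→ (8994000, 650783).  Check: 8994000²=80892036000000, 191·650783²=80892035999999, difference 1.
(8994000+650783√191)^2 = 161784071999999 + 11706284604000√191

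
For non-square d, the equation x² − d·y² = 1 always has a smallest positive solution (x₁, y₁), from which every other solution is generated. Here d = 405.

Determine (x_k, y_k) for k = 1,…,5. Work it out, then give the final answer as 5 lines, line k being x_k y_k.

√405 → a₀=20, period (8,40); ℓ=2 even so k=1
a_0=20:  p_0=20·1+0=20,  q_0=20·0+1=1
a_1=8:  p_1=8·20+1=161,  q_1=8·1+0=8
(x₁, y₁) = (161, 8);  161² − 405·8² = 1 ✓
n=2: (161,8)∘(161,8) = (161·161+405·8·8, 161·8+8·161) = (51841,2576)
n=3: (51841,2576)∘(161,8) = (161·51841+405·8·2576, 161·2576+8·51841) = (16692641,829464)
n=4: (16692641,829464)∘(161,8) = (161·16692641+405·8·829464, 161·829464+8·16692641) = (5374978561,267084832)
n=5: (5374978561,267084832)∘(161,8) = (161·5374978561+405·8·267084832, 161·267084832+8·5374978561) = (1730726404001,86000486440)

161 8
51841 2576
16692641 829464
5374978561 267084832
1730726404001 86000486440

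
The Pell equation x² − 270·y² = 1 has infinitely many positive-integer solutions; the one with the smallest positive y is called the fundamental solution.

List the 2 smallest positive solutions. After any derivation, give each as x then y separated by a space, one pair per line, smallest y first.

√270 → a₀=16, period (2,3,6,3,2,32); ℓ=6 even so k=5
k=0  a_k=16  p_k/q_k = 16/1
…
k=2  a_k=3  p_k/q_k = 115/7
…
k=4  a_k=3  p_k/q_k = 2284/139
k=5  a_k=2  p_k/q_k = 5291/322
fundamental: x₁=5291, y₁=322  (since 27994681 − 270·103684 = 1)
(x_2, y_2) = (5291·5291 + 270·322·322, 5291·322 + 322·5291) = (55989361, 3407404)

5291 322
55989361 3407404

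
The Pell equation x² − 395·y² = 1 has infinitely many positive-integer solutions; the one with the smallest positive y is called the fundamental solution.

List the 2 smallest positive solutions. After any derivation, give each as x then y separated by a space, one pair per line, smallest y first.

159 8
50561 2544

√395 → a₀=19, period (1,6,1,38); ℓ=4 even so k=3
a_0=19:  p_0=19·1+0=19,  q_0=19·0+1=1
…
a_2=6:  p_2=6·20+19=139,  q_2=6·1+1=7
a_3=1:  p_3=1·139+20=159,  q_3=1·7+1=8
fundamental: x₁=159, y₁=8  (since 25281 − 395·64 = 1)
(x_2, y_2) = (159·159 + 395·8·8, 159·8 + 8·159) = (50561, 2544)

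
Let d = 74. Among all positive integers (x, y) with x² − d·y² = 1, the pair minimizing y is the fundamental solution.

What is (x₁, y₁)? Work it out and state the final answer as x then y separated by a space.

d=74: √d = [8; 1,1,1,1,16] (ℓ=5, odd), read p_9/q_9
i=0: a=8 ⇒ p=8, q=1
…
i=2: a=1 ⇒ p=17, q=2
…
i=4: a=1 ⇒ p=43, q=5
…
i=7: a=1 ⇒ p=1471, q=171
i=8: a=1 ⇒ p=2228, q=259
i=9: a=1 ⇒ p=3699, q=430
→ (3699, 430).  Check: 3699²=13682601, 74·430²=13682600, difference 1.

3699 430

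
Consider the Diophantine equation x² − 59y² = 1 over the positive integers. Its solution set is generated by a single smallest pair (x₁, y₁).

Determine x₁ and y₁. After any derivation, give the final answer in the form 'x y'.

d=59: √d = [7; 1,2,7,2,1,14] (ℓ=6, even), read p_5/q_5
step 0: (7, 1)  from 7·(1,0) + (0,1)
step 1: (8, 1)  from 1·(7,1) + (1,0)
…
step 4: (361, 47)  from 2·(169,22) + (23,3)
step 5: (530, 69)  from 1·(361,47) + (169,22)
fundamental: x₁=530, y₁=69  (since 280900 − 59·4761 = 1)

530 69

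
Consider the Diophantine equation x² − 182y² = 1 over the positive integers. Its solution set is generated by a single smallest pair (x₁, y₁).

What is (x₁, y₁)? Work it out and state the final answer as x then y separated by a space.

d=182: √d = [13; 2,26] (ℓ=2, even), read p_1/q_1
step 0: (13, 1)  from 13·(1,0) + (0,1)
step 1: (27, 2)  from 2·(13,1) + (1,0)
fundamental: x₁=27, y₁=2  (since 729 − 182·4 = 1)

27 2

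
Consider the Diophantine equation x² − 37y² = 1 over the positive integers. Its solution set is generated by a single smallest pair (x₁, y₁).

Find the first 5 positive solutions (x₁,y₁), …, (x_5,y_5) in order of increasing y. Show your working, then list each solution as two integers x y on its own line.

√37 = [6; 12, …], period ℓ=1 (odd) → k=1
a_0=6:  p_0=6·1+0=6,  q_0=6·0+1=1
a_1=12:  p_1=12·6+1=73,  q_1=12·1+0=12
→ (73, 12).  Check: 73²=5329, 37·12²=5328, difference 1.
(x_2, y_2) = (73·73 + 37·12·12, 73·12 + 12·73) = (10657, 1752)
(x_3, y_3) = (73·10657 + 37·12·1752, 73·1752 + 12·10657) = (1555849, 255780)
(x_4, y_4) = (73·1555849 + 37·12·255780, 73·255780 + 12·1555849) = (227143297, 37342128)
(x_5, y_5) = (73·227143297 + 37·12·37342128, 73·37342128 + 12·227143297) = (33161365513, 5451694908)

73 12
10657 1752
1555849 255780
227143297 37342128
33161365513 5451694908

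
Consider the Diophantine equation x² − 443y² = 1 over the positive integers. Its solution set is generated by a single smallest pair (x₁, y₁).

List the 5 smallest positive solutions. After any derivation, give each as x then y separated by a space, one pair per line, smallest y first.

442 21
390727 18564
345402226 16410555
305335177057 14506912056
269915951116162 12824093846949

[21; 21,42] for √443; ℓ=2 ⇒ convergent index 1
k=0  a_k=21  p_k/q_k = 21/1
k=1  a_k=21  p_k/q_k = 442/21
fundamental: x₁=442, y₁=21  (since 195364 − 443·441 = 1)
n=2: (442,21)∘(442,21) = (442·442+443·21·21, 442·21+21·442) = (390727,18564)
n=3: (390727,18564)∘(442,21) = (442·390727+443·21·18564, 442·18564+21·390727) = (345402226,16410555)
n=4: (345402226,16410555)∘(442,21) = (442·345402226+443·21·16410555, 442·16410555+21·345402226) = (305335177057,14506912056)
n=5: (305335177057,14506912056)∘(442,21) = (442·305335177057+443·21·14506912056, 442·14506912056+21·305335177057) = (269915951116162,12824093846949)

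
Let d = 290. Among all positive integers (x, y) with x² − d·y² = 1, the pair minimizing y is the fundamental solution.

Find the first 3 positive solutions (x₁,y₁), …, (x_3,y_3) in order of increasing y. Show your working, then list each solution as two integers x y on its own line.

[17; 34] for √290; ℓ=1 ⇒ convergent index 1
k=0  a_k=17  p_k/q_k = 17/1
k=1  a_k=34  p_k/q_k = 579/34
→ (579, 34).  Check: 579²=335241, 290·34²=335240, difference 1.
(579+34√290)^2 = 670481 + 39372√290
(579+34√290)^3 = 776416419 + 45592742√290

579 34
670481 39372
776416419 45592742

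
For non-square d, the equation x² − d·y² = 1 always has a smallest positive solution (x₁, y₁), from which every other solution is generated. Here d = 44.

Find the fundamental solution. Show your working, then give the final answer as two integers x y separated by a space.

d=44: √d = [6; 1,1,1,2,1,1,1,12] (ℓ=8, even), read p_7/q_7
k=0  a_k=6  p_k/q_k = 6/1
…
k=3  a_k=1  p_k/q_k = 20/3
k=4  a_k=2  p_k/q_k = 53/8
…
k=6  a_k=1  p_k/q_k = 126/19
k=7  a_k=1  p_k/q_k = 199/30
(x₁, y₁) = (199, 30);  199² − 44·30² = 1 ✓

199 30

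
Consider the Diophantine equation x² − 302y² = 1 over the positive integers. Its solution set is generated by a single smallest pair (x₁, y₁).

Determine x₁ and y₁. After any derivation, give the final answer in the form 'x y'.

d=302: √d = [17; 2,1,1,1,4,…,1,2,34] (ℓ=16, even), read p_15/q_15
a_0=17:  p_0=17·1+0=17,  q_0=17·0+1=1
a_1=2:  p_1=2·17+1=35,  q_1=2·1+0=2
a_2=1:  p_2=1·35+17=52,  q_2=1·2+1=3
a_3=1:  p_3=1·52+35=87,  q_3=1·3+2=5
a_4=1:  p_4=1·87+52=139,  q_4=1·5+3=8
a_5=4:  p_5=4·139+87=643,  q_5=4·8+5=37
a_6=2:  p_6=2·643+139=1425,  q_6=2·37+8=82
a_7=1:  p_7=1·1425+643=2068,  q_7=1·82+37=119
a_8=16:  p_8=16·2068+1425=34513,  q_8=16·119+82=1986
…
a_11=4:  p_11=4·107675+36581=467281,  q_11=4·6196+2105=26889
a_12=1:  p_12=1·467281+107675=574956,  q_12=1·26889+6196=33085
a_13=1:  p_13=1·574956+467281=1042237,  q_13=1·33085+26889=59974
a_14=1:  p_14=1·1042237+574956=1617193,  q_14=1·59974+33085=93059
a_15=2:  p_15=2·1617193+1042237=4276623,  q_15=2·93059+59974=246092
fundamental: x₁=4276623, y₁=246092  (since 18289504284129 − 302·60561272464 = 1)

4276623 246092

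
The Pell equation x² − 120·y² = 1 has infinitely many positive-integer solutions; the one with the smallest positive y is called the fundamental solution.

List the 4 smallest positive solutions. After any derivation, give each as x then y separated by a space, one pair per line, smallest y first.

[10; 1,20] for √120; ℓ=2 ⇒ convergent index 1
a_0=10:  p_0=10·1+0=10,  q_0=10·0+1=1
a_1=1:  p_1=1·10+1=11,  q_1=1·1+0=1
(x₁, y₁) = (11, 1);  11² − 120·1² = 1 ✓
n=2: (11,1)∘(11,1) = (11·11+120·1·1, 11·1+1·11) = (241,22)
n=3: (241,22)∘(11,1) = (11·241+120·1·22, 11·22+1·241) = (5291,483)
n=4: (5291,483)∘(11,1) = (11·5291+120·1·483, 11·483+1·5291) = (116161,10604)

11 1
241 22
5291 483
116161 10604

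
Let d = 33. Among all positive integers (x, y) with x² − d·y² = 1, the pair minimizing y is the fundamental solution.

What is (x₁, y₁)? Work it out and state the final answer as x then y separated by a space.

[5; 1,2,1,10] for √33; ℓ=4 ⇒ convergent index 3
a_0=5:  p_0=5·1+0=5,  q_0=5·0+1=1
a_1=1:  p_1=1·5+1=6,  q_1=1·1+0=1
a_2=2:  p_2=2·6+5=17,  q_2=2·1+1=3
a_3=1:  p_3=1·17+6=23,  q_3=1·3+1=4
fundamental: x₁=23, y₁=4  (since 529 − 33·16 = 1)

23 4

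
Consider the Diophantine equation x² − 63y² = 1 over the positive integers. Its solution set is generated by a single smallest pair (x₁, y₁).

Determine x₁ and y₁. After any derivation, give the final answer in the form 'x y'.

[7; 1,14] for √63; ℓ=2 ⇒ convergent index 1
step 0: (7, 1)  from 7·(1,0) + (0,1)
step 1: (8, 1)  from 1·(7,1) + (1,0)
fundamental: x₁=8, y₁=1  (since 64 − 63·1 = 1)

8 1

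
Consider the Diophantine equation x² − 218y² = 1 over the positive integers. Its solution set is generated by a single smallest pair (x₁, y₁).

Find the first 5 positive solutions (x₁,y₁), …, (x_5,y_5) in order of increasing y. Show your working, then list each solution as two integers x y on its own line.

126003 8534
31753512017 2150619204
8002075549230099 541968943114690
2016571050827526816577 136579425476409948936
508188004226839647389073363 34418834696066196648450926

√218 = [14; 1,3,3,1,28, …], period ℓ=5 (odd) → k=9
k=0  a_k=14  p_k/q_k = 14/1
k=1  a_k=1  p_k/q_k = 15/1
k=2  a_k=3  p_k/q_k = 59/4
…
k=4  a_k=1  p_k/q_k = 251/17
k=5  a_k=28  p_k/q_k = 7220/489
k=6  a_k=1  p_k/q_k = 7471/506
k=7  a_k=3  p_k/q_k = 29633/2007
k=8  a_k=3  p_k/q_k = 96370/6527
k=9  a_k=1  p_k/q_k = 126003/8534
→ (126003, 8534).  Check: 126003²=15876756009, 218·8534²=15876756008, difference 1.
k=2:  x_2 = 126003·126003+218·8534·8534 = 31753512017,  y_2 = 126003·8534+8534·126003 = 2150619204
k=3:  x_3 = 126003·31753512017+218·8534·2150619204 = 8002075549230099,  y_3 = 126003·2150619204+8534·31753512017 = 541968943114690
k=4:  x_4 = 126003·8002075549230099+218·8534·541968943114690 = 2016571050827526816577,  y_4 = 126003·541968943114690+8534·8002075549230099 = 136579425476409948936
k=5:  x_5 = 126003·2016571050827526816577+218·8534·136579425476409948936 = 508188004226839647389073363,  y_5 = 126003·136579425476409948936+8534·2016571050827526816577 = 34418834696066196648450926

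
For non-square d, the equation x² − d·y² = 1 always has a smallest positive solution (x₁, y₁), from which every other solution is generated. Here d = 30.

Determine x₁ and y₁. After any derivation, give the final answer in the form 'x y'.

11 2

d=30: √d = [5; 2,10] (ℓ=2, even), read p_1/q_1
step 0: (5, 1)  from 5·(1,0) + (0,1)
step 1: (11, 2)  from 2·(5,1) + (1,0)
fundamental: x₁=11, y₁=2  (since 121 − 30·4 = 1)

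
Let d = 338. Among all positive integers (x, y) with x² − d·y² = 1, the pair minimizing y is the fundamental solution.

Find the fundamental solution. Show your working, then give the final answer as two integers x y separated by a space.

114243 6214

d=338: √d = [18; 2,1,1,2,36] (ℓ=5, odd), read p_9/q_9
i=0: a=18 ⇒ p=18, q=1
…
i=5: a=36 ⇒ p=8696, q=473
…
i=8: a=1 ⇒ p=43958, q=2391
i=9: a=2 ⇒ p=114243, q=6214
fundamental: x₁=114243, y₁=6214  (since 13051463049 − 338·38613796 = 1)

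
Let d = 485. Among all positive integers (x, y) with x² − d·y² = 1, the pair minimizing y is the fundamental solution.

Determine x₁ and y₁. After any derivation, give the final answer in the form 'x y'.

√485 → a₀=22, period (44); ℓ=1 odd so k=1
i=0: a=22 ⇒ p=22, q=1
i=1: a=44 ⇒ p=969, q=44
fundamental: x₁=969, y₁=44  (since 938961 − 485·1936 = 1)

969 44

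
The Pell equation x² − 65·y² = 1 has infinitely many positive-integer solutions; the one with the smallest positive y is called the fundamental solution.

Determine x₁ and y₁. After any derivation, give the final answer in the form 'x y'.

√65 = [8; 16, …], period ℓ=1 (odd) → k=1
step 0: (8, 1)  from 8·(1,0) + (0,1)
step 1: (129, 16)  from 16·(8,1) + (1,0)
fundamental: x₁=129, y₁=16  (since 16641 − 65·256 = 1)

129 16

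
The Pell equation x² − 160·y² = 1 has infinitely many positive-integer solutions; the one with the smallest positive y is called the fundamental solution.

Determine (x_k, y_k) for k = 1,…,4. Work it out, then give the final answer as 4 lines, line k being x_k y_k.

√160 → a₀=12, period (1,1,1,5,1,1,1,24); ℓ=8 even so k=7
k=0  a_k=12  p_k/q_k = 12/1
…
k=4  a_k=5  p_k/q_k = 215/17
k=5  a_k=1  p_k/q_k = 253/20
k=6  a_k=1  p_k/q_k = 468/37
k=7  a_k=1  p_k/q_k = 721/57
fundamental: x₁=721, y₁=57  (since 519841 − 160·3249 = 1)
n=2: (721,57)∘(721,57) = (721·721+160·57·57, 721·57+57·721) = (1039681,82194)
n=3: (1039681,82194)∘(721,57) = (721·1039681+160·57·82194, 721·82194+57·1039681) = (1499219281,118523691)
n=4: (1499219281,118523691)∘(721,57) = (721·1499219281+160·57·118523691, 721·118523691+57·1499219281) = (2161873163521,170911080228)

721 57
1039681 82194
1499219281 118523691
2161873163521 170911080228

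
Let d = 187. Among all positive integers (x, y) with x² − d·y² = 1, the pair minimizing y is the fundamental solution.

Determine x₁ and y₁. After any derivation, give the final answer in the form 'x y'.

[13; 1,2,13,2,1,26] for √187; ℓ=6 ⇒ convergent index 5
a_0=13:  p_0=13·1+0=13,  q_0=13·0+1=1
a_1=1:  p_1=1·13+1=14,  q_1=1·1+0=1
a_2=2:  p_2=2·14+13=41,  q_2=2·1+1=3
…
a_4=2:  p_4=2·547+41=1135,  q_4=2·40+3=83
a_5=1:  p_5=1·1135+547=1682,  q_5=1·83+40=123
(x₁, y₁) = (1682, 123);  1682² − 187·123² = 1 ✓

1682 123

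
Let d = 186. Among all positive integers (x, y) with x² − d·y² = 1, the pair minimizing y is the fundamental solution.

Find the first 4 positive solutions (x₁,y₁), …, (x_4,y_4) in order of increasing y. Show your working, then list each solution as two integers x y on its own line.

√186 = [13; 1,1,1,3,4,3,1,1,1,26, …], period ℓ=10 (even) → k=9
a_0=13:  p_0=13·1+0=13,  q_0=13·0+1=1
a_1=1:  p_1=1·13+1=14,  q_1=1·1+0=1
a_2=1:  p_2=1·14+13=27,  q_2=1·1+1=2
a_3=1:  p_3=1·27+14=41,  q_3=1·2+1=3
a_4=3:  p_4=3·41+27=150,  q_4=3·3+2=11
a_5=4:  p_5=4·150+41=641,  q_5=4·11+3=47
a_6=3:  p_6=3·641+150=2073,  q_6=3·47+11=152
a_7=1:  p_7=1·2073+641=2714,  q_7=1·152+47=199
a_8=1:  p_8=1·2714+2073=4787,  q_8=1·199+152=351
a_9=1:  p_9=1·4787+2714=7501,  q_9=1·351+199=550
fundamental: x₁=7501, y₁=550  (since 56265001 − 186·302500 = 1)
(7501+550√186)^2 = 112530001 + 8251100√186
(7501+550√186)^3 = 1688175067501 + 123783001650√186
(7501+550√186)^4 = 25326002250120001 + 1856992582502200√186

7501 550
112530001 8251100
1688175067501 123783001650
25326002250120001 1856992582502200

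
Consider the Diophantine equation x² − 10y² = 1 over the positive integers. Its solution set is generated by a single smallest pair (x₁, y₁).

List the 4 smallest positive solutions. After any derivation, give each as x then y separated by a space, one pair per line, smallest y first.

19 6
721 228
27379 8658
1039681 328776

√10 = [3; 6, …], period ℓ=1 (odd) → k=1
i=0: a=3 ⇒ p=3, q=1
i=1: a=6 ⇒ p=19, q=6
fundamental: x₁=19, y₁=6  (since 361 − 10·36 = 1)
(19+6√10)^2 = 721 + 228√10
(19+6√10)^3 = 27379 + 8658√10
(19+6√10)^4 = 1039681 + 328776√10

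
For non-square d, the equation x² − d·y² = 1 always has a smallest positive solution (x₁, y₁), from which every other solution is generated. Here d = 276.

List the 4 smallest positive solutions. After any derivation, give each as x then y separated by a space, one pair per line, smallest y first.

√276 → a₀=16, period (1,1,1,1,2,2,2,1,1,1,1,32); ℓ=12 even so k=11
a_0=16:  p_0=16·1+0=16,  q_0=16·0+1=1
…
a_8=1:  p_8=1·1246+515=1761,  q_8=1·75+31=106
…
a_10=1:  p_10=1·3007+1761=4768,  q_10=1·181+106=287
a_11=1:  p_11=1·4768+3007=7775,  q_11=1·287+181=468
fundamental: x₁=7775, y₁=468  (since 60450625 − 276·219024 = 1)
k=2:  x_2 = 7775·7775+276·468·468 = 120901249,  y_2 = 7775·468+468·7775 = 7277400
k=3:  x_3 = 7775·120901249+276·468·7277400 = 1880014414175,  y_3 = 7775·7277400+468·120901249 = 113163569532
k=4:  x_4 = 7775·1880014414175+276·468·113163569532 = 29234224019520001,  y_4 = 7775·113163569532+468·1880014414175 = 1759693498945200

7775 468
120901249 7277400
1880014414175 113163569532
29234224019520001 1759693498945200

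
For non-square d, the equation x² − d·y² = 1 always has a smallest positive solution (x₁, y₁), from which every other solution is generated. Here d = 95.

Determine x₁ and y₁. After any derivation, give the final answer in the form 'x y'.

d=95: √d = [9; 1,2,1,18] (ℓ=4, even), read p_3/q_3
i=0: a=9 ⇒ p=9, q=1
…
i=2: a=2 ⇒ p=29, q=3
i=3: a=1 ⇒ p=39, q=4
(x₁, y₁) = (39, 4);  39² − 95·4² = 1 ✓

39 4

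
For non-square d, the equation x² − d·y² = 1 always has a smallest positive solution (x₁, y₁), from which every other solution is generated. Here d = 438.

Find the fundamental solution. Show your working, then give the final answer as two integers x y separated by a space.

√438 = [20; 1,12,1,40, …], period ℓ=4 (even) → k=3
i=0: a=20 ⇒ p=20, q=1
i=1: a=1 ⇒ p=21, q=1
i=2: a=12 ⇒ p=272, q=13
i=3: a=1 ⇒ p=293, q=14
(x₁, y₁) = (293, 14);  293² − 438·14² = 1 ✓

293 14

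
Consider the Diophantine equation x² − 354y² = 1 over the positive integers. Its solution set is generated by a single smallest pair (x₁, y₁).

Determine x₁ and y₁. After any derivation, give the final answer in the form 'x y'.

[18; 1,4,2,2,18,2,2,4,1,36] for √354; ℓ=10 ⇒ convergent index 9
k=0  a_k=18  p_k/q_k = 18/1
…
k=8  a_k=4  p_k/q_k = 210294/11177
k=9  a_k=1  p_k/q_k = 258065/13716
→ (258065, 13716).  Check: 258065²=66597544225, 354·13716²=66597544224, difference 1.

258065 13716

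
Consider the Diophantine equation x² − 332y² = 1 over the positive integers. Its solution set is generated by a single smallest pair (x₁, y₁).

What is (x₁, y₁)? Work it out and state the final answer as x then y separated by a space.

√332 = [18; 4,1,1,8,1,1,4,36, …], period ℓ=8 (even) → k=7
k=0  a_k=18  p_k/q_k = 18/1
k=1  a_k=4  p_k/q_k = 73/4
…
k=3  a_k=1  p_k/q_k = 164/9
…
k=5  a_k=1  p_k/q_k = 1567/86
k=6  a_k=1  p_k/q_k = 2970/163
k=7  a_k=4  p_k/q_k = 13447/738
fundamental: x₁=13447, y₁=738  (since 180821809 − 332·544644 = 1)

13447 738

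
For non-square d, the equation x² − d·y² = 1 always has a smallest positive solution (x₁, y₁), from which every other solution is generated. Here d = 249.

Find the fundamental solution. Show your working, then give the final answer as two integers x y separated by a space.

√249 = [15; 1,3,1,1,5,…,3,1,30, …], period ℓ=16 (even) → k=15
i=0: a=15 ⇒ p=15, q=1
…
i=3: a=1 ⇒ p=79, q=5
i=4: a=1 ⇒ p=142, q=9
…
i=8: a=10 ⇒ p=36751, q=2329
i=9: a=3 ⇒ p=113835, q=7214
…
i=12: a=1 ⇒ p=1017351, q=64472
…
i=14: a=3 ⇒ p=6669699, q=422675
i=15: a=1 ⇒ p=8553815, q=542076
fundamental: x₁=8553815, y₁=542076  (since 73167751054225 − 249·293846389776 = 1)

8553815 542076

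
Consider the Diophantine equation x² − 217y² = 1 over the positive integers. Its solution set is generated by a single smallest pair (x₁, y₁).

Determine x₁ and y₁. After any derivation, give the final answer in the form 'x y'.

√217 = [14; 1,2,1,2,1,…,2,1,28, …], period ℓ=16 (even) → k=15
k=0  a_k=14  p_k/q_k = 14/1
k=1  a_k=1  p_k/q_k = 15/1
k=2  a_k=2  p_k/q_k = 44/3
…
k=4  a_k=2  p_k/q_k = 162/11
…
k=6  a_k=1  p_k/q_k = 383/26
k=7  a_k=9  p_k/q_k = 3668/249
k=8  a_k=4  p_k/q_k = 15055/1022
…
k=10  a_k=1  p_k/q_k = 154218/10469
k=11  a_k=1  p_k/q_k = 293381/19916
k=12  a_k=2  p_k/q_k = 740980/50301
k=13  a_k=1  p_k/q_k = 1034361/70217
k=14  a_k=2  p_k/q_k = 2809702/190735
k=15  a_k=1  p_k/q_k = 3844063/260952
fundamental: x₁=3844063, y₁=260952  (since 14776820347969 − 217·68095946304 = 1)

3844063 260952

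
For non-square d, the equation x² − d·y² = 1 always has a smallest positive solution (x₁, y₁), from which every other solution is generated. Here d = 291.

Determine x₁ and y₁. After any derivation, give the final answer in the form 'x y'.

290 17

√291 = [17; 17,34, …], period ℓ=2 (even) → k=1
step 0: (17, 1)  from 17·(1,0) + (0,1)
step 1: (290, 17)  from 17·(17,1) + (1,0)
→ (290, 17).  Check: 290²=84100, 291·17²=84099, difference 1.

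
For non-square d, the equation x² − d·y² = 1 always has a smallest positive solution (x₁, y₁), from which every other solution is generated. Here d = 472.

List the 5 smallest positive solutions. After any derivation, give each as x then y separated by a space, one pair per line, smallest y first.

306917 14127
188396089777 8671632918
115643925371868101 5322943120573485
70986173286526887819457 3267403467465432958572
43573726693046301732396700037 2005643340042853631571511563

√472 = [21; 1,2,1,1,1,…,2,1,42, …], period ℓ=14 (even) → k=13
step 0: (21, 1)  from 21·(1,0) + (0,1)
…
step 2: (65, 3)  from 2·(22,1) + (21,1)
…
step 5: (239, 11)  from 1·(152,7) + (87,4)
step 6: (1108, 51)  from 4·(239,11) + (152,7)
…
step 8: (24224, 1115)  from 4·(5779,266) + (1108,51)
…
step 11: (84230, 3877)  from 1·(54227,2496) + (30003,1381)
step 12: (222687, 10250)  from 2·(84230,3877) + (54227,2496)
step 13: (306917, 14127)  from 1·(222687,10250) + (84230,3877)
(x₁, y₁) = (306917, 14127);  306917² − 472·14127² = 1 ✓
(x_2, y_2) = (306917·306917 + 472·14127·14127, 306917·14127 + 14127·306917) = (188396089777, 8671632918)
(x_3, y_3) = (306917·188396089777 + 472·14127·8671632918, 306917·8671632918 + 14127·188396089777) = (115643925371868101, 5322943120573485)
(x_4, y_4) = (306917·115643925371868101 + 472·14127·5322943120573485, 306917·5322943120573485 + 14127·115643925371868101) = (70986173286526887819457, 3267403467465432958572)
(x_5, y_5) = (306917·70986173286526887819457 + 472·14127·3267403467465432958572, 306917·3267403467465432958572 + 14127·70986173286526887819457) = (43573726693046301732396700037, 2005643340042853631571511563)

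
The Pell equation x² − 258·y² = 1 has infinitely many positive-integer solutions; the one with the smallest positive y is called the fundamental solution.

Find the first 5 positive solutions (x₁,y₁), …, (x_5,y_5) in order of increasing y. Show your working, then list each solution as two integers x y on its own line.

257 16
132097 8224
67897601 4227120
34899234817 2172731456
17938138798337 1116779741264

√258 → a₀=16, period (16,32); ℓ=2 even so k=1
step 0: (16, 1)  from 16·(1,0) + (0,1)
step 1: (257, 16)  from 16·(16,1) + (1,0)
(x₁, y₁) = (257, 16);  257² − 258·16² = 1 ✓
n=2: (257,16)∘(257,16) = (257·257+258·16·16, 257·16+16·257) = (132097,8224)
n=3: (132097,8224)∘(257,16) = (257·132097+258·16·8224, 257·8224+16·132097) = (67897601,4227120)
n=4: (67897601,4227120)∘(257,16) = (257·67897601+258·16·4227120, 257·4227120+16·67897601) = (34899234817,2172731456)
n=5: (34899234817,2172731456)∘(257,16) = (257·34899234817+258·16·2172731456, 257·2172731456+16·34899234817) = (17938138798337,1116779741264)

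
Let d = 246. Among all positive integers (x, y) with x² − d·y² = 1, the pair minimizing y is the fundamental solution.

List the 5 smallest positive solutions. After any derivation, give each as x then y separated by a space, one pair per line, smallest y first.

88805 5662
15772656049 1005627820
2801381440774085 178609557104538
497553357680112580801 31722843436331366360
88370451854763414035291525 5634294222548204422095062

√246 → a₀=15, period (1,2,5,1,14,1,5,2,1,30); ℓ=10 even so k=9
a_0=15:  p_0=15·1+0=15,  q_0=15·0+1=1
…
a_4=1:  p_4=1·251+47=298,  q_4=1·16+3=19
…
a_8=2:  p_8=2·28028+4721=60777,  q_8=2·1787+301=3875
a_9=1:  p_9=1·60777+28028=88805,  q_9=1·3875+1787=5662
→ (88805, 5662).  Check: 88805²=7886328025, 246·5662²=7886328024, difference 1.
(88805+5662√246)^2 = 15772656049 + 1005627820√246
(88805+5662√246)^3 = 2801381440774085 + 178609557104538√246
(88805+5662√246)^4 = 497553357680112580801 + 31722843436331366360√246
(88805+5662√246)^5 = 88370451854763414035291525 + 5634294222548204422095062√246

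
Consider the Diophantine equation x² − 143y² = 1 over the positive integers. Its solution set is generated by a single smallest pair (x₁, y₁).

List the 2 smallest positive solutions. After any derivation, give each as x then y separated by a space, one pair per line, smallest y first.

12 1
287 24

√143 → a₀=11, period (1,22); ℓ=2 even so k=1
a_0=11:  p_0=11·1+0=11,  q_0=11·0+1=1
a_1=1:  p_1=1·11+1=12,  q_1=1·1+0=1
(x₁, y₁) = (12, 1);  12² − 143·1² = 1 ✓
(x_2, y_2) = (12·12 + 143·1·1, 12·1 + 1·12) = (287, 24)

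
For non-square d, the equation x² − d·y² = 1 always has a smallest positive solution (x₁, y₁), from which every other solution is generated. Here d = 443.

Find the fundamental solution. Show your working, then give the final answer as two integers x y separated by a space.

d=443: √d = [21; 21,42] (ℓ=2, even), read p_1/q_1
i=0: a=21 ⇒ p=21, q=1
i=1: a=21 ⇒ p=442, q=21
→ (442, 21).  Check: 442²=195364, 443·21²=195363, difference 1.

442 21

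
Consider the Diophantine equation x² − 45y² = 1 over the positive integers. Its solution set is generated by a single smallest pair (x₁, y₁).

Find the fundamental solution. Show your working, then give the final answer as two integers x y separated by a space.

161 24

√45 → a₀=6, period (1,2,2,2,1,12); ℓ=6 even so k=5
a_0=6:  p_0=6·1+0=6,  q_0=6·0+1=1
a_1=1:  p_1=1·6+1=7,  q_1=1·1+0=1
a_2=2:  p_2=2·7+6=20,  q_2=2·1+1=3
a_3=2:  p_3=2·20+7=47,  q_3=2·3+1=7
a_4=2:  p_4=2·47+20=114,  q_4=2·7+3=17
a_5=1:  p_5=1·114+47=161,  q_5=1·17+7=24
→ (161, 24).  Check: 161²=25921, 45·24²=25920, difference 1.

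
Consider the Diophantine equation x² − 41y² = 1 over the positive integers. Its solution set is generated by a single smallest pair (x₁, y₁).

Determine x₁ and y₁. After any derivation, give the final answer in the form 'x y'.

√41 → a₀=6, period (2,2,12); ℓ=3 odd so k=5
step 0: (6, 1)  from 6·(1,0) + (0,1)
step 1: (13, 2)  from 2·(6,1) + (1,0)
step 2: (32, 5)  from 2·(13,2) + (6,1)
step 3: (397, 62)  from 12·(32,5) + (13,2)
step 4: (826, 129)  from 2·(397,62) + (32,5)
step 5: (2049, 320)  from 2·(826,129) + (397,62)
→ (2049, 320).  Check: 2049²=4198401, 41·320²=4198400, difference 1.

2049 320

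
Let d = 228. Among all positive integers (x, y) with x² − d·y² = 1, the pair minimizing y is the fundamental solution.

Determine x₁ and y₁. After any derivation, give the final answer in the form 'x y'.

151 10

√228 → a₀=15, period (10,30); ℓ=2 even so k=1
i=0: a=15 ⇒ p=15, q=1
i=1: a=10 ⇒ p=151, q=10
→ (151, 10).  Check: 151²=22801, 228·10²=22800, difference 1.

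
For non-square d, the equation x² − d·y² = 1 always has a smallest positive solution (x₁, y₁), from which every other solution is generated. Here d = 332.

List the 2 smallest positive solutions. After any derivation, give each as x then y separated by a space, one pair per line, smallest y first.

13447 738
361643617 19847772

d=332: √d = [18; 4,1,1,8,1,1,4,36] (ℓ=8, even), read p_7/q_7
k=0  a_k=18  p_k/q_k = 18/1
k=1  a_k=4  p_k/q_k = 73/4
…
k=6  a_k=1  p_k/q_k = 2970/163
k=7  a_k=4  p_k/q_k = 13447/738
(x₁, y₁) = (13447, 738);  13447² − 332·738² = 1 ✓
(13447+738√332)^2 = 361643617 + 19847772√332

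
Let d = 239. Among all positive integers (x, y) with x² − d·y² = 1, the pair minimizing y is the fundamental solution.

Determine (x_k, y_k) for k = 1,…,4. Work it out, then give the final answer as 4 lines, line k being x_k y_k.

6195120 400729
76759023628799 4965128484960
951062724926484326640 61519133559490389671
11783895416893046404284364801 762236829394135240588726080

d=239: √d = [15; 2,5,1,2,4,15,4,2,1,5,2,30] (ℓ=12, even), read p_11/q_11
step 0: (15, 1)  from 15·(1,0) + (0,1)
step 1: (31, 2)  from 2·(15,1) + (1,0)
step 2: (170, 11)  from 5·(31,2) + (15,1)
…
step 5: (2489, 161)  from 4·(572,37) + (201,13)
…
step 9: (500258, 32359)  from 1·(346141,22390) + (154117,9969)
step 10: (2847431, 184185)  from 5·(500258,32359) + (346141,22390)
step 11: (6195120, 400729)  from 2·(2847431,184185) + (500258,32359)
fundamental: x₁=6195120, y₁=400729  (since 38379511814400 − 239·160583731441 = 1)
k=2:  x_2 = 6195120·6195120+239·400729·400729 = 76759023628799,  y_2 = 6195120·400729+400729·6195120 = 4965128484960
k=3:  x_3 = 6195120·76759023628799+239·400729·4965128484960 = 951062724926484326640,  y_3 = 6195120·4965128484960+400729·76759023628799 = 61519133559490389671
k=4:  x_4 = 6195120·951062724926484326640+239·400729·61519133559490389671 = 11783895416893046404284364801,  y_4 = 6195120·61519133559490389671+400729·951062724926484326640 = 762236829394135240588726080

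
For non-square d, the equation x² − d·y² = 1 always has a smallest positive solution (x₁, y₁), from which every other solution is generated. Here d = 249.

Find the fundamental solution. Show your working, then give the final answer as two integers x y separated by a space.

8553815 542076

[15; 1,3,1,1,5,…,3,1,30] for √249; ℓ=16 ⇒ convergent index 15
a_0=15:  p_0=15·1+0=15,  q_0=15·0+1=1
…
a_3=1:  p_3=1·63+16=79,  q_3=1·4+1=5
a_4=1:  p_4=1·79+63=142,  q_4=1·5+4=9
a_5=5:  p_5=5·142+79=789,  q_5=5·9+5=50
a_6=1:  p_6=1·789+142=931,  q_6=1·50+9=59
…
a_12=1:  p_12=1·866765+150586=1017351,  q_12=1·54929+9543=64472
…
a_14=3:  p_14=3·1884116+1017351=6669699,  q_14=3·119401+64472=422675
a_15=1:  p_15=1·6669699+1884116=8553815,  q_15=1·422675+119401=542076
→ (8553815, 542076).  Check: 8553815²=73167751054225, 249·542076²=73167751054224, difference 1.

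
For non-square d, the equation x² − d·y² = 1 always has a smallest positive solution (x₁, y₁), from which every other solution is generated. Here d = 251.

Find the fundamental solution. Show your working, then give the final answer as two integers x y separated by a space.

3674890 231957

d=251: √d = [15; 1,5,2,1,2,…,5,1,30] (ℓ=14, even), read p_13/q_13
a_0=15:  p_0=15·1+0=15,  q_0=15·0+1=1
…
a_2=5:  p_2=5·16+15=95,  q_2=5·1+1=6
a_3=2:  p_3=2·95+16=206,  q_3=2·6+1=13
a_4=1:  p_4=1·206+95=301,  q_4=1·13+6=19
a_5=2:  p_5=2·301+206=808,  q_5=2·19+13=51
…
a_7=15:  p_7=15·1917+808=29563,  q_7=15·121+51=1866
a_8=2:  p_8=2·29563+1917=61043,  q_8=2·1866+121=3853
a_9=2:  p_9=2·61043+29563=151649,  q_9=2·3853+1866=9572
a_10=1:  p_10=1·151649+61043=212692,  q_10=1·9572+3853=13425
a_11=2:  p_11=2·212692+151649=577033,  q_11=2·13425+9572=36422
a_12=5:  p_12=5·577033+212692=3097857,  q_12=5·36422+13425=195535
a_13=1:  p_13=1·3097857+577033=3674890,  q_13=1·195535+36422=231957
fundamental: x₁=3674890, y₁=231957  (since 13504816512100 − 251·53804049849 = 1)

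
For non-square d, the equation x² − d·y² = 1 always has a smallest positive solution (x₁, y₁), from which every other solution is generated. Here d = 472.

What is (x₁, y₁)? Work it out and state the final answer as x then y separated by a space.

√472 = [21; 1,2,1,1,1,…,2,1,42, …], period ℓ=14 (even) → k=13
k=0  a_k=21  p_k/q_k = 21/1
k=1  a_k=1  p_k/q_k = 22/1
…
k=5  a_k=1  p_k/q_k = 239/11
k=6  a_k=4  p_k/q_k = 1108/51
…
k=12  a_k=2  p_k/q_k = 222687/10250
k=13  a_k=1  p_k/q_k = 306917/14127
(x₁, y₁) = (306917, 14127);  306917² − 472·14127² = 1 ✓

306917 14127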